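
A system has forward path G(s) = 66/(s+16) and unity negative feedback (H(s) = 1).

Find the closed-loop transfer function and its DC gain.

T(s) = G/(1+GH) = [66/(s+16)] / [1 + 66/(s+16)] = 66/(s+16+66) = 66/(s+82). DC gain = 66/82 = 0.8049.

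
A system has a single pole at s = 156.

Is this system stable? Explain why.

Pole at s = 156 is in the right half-plane. Unstable.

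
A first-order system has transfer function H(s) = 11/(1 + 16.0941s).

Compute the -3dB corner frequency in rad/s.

Corner frequency = 1/τ = 1/16.0941 = 0.062 rad/s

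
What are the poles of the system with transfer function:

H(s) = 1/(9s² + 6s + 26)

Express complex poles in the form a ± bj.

Discriminant = 6² - 4×9×26 = 36 - 936 = -900 < 0, so the poles are a complex conjugate pair s = (-6 ± j√900)/(2×9). Real part = -6/(2×9) = -6/18 ≈ -0.3333; imaginary part = ±√900/(2×9) = 30/18 ≈ 1.6667. Poles: s = -0.3333 ± 1.6667j.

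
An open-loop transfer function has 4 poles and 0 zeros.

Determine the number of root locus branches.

Root locus has n branches where n = number of poles = 4.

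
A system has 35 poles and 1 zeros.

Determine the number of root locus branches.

Root locus has n branches where n = number of poles = 35.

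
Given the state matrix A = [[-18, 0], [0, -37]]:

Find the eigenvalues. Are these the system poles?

For diagonal matrix, eigenvalues are diagonal entries: λ₁ = -18, λ₂ = -37. Eigenvalues of A = system poles.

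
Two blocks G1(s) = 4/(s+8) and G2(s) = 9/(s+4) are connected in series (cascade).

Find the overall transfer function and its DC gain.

Series: multiply transfer functions. G_eq = 4/(s+8) × 9/(s+4) = 36/((s+8)(s+4)). DC gain = 36/(8×4) = 1.125.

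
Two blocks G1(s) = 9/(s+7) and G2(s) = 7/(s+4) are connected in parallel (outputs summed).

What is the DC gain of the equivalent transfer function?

Parallel: G_eq = G1 + G2. DC gain = G1(0) + G2(0) = 9/7 + 7/4 = 1.2857 + 1.75 = 3.0357.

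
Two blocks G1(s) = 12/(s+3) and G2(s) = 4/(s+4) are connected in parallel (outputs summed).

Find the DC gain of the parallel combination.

Parallel: G_eq = G1 + G2. DC gain = G1(0) + G2(0) = 12/3 + 4/4 = 4 + 1 = 5.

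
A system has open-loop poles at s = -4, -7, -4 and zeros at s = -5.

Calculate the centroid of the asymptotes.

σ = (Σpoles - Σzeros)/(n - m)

σ = (Σpoles - Σzeros)/(n - m) = (-15 - (-5))/(3 - 1) = -10/2 = -5.0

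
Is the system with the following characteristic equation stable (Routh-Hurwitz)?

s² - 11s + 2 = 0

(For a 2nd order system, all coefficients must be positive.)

Coefficients: 1, -11, 2. b=-11 not positive, so system is unstable.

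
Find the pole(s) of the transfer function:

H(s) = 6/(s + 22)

Pole is where denominator = 0: s + 22 = 0, so s = -22.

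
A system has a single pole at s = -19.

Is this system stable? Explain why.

Pole at s = -19 is in the left half-plane. Stable.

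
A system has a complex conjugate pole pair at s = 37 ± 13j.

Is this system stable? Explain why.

Real part of poles is 37 (> 0, right half-plane). Unstable.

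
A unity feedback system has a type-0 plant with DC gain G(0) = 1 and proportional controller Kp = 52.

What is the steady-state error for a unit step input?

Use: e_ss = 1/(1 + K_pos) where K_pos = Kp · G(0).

K_pos = Kp · G(0) = 52 × 1 = 52. e_ss = 1/(1 + 52) = 0.0189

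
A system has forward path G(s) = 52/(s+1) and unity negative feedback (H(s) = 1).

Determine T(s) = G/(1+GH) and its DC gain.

T(s) = G/(1+GH) = [52/(s+1)] / [1 + 52/(s+1)] = 52/(s+1+52) = 52/(s+53). DC gain = 52/53 = 0.9811.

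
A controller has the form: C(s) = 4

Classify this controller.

This is a Proportional (P) controller.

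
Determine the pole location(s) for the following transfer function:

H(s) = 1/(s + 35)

Pole is where denominator = 0: s + 35 = 0, so s = -35.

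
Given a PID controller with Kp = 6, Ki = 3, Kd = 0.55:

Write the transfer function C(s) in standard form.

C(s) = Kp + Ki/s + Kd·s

Substituting values: C(s) = 6 + 3/s + 0.55s = (0.55s² + 6s + 3)/s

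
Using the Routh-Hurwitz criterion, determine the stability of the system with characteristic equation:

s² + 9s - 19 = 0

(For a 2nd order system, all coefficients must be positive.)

Coefficients: 1, 9, -19. c=-19 not positive, so system is unstable.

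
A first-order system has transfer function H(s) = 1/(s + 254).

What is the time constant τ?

For H(s) = 1/(s + 1/τ), the pole is at -1/τ = -254, so τ = 1/254 = 0.0039 s.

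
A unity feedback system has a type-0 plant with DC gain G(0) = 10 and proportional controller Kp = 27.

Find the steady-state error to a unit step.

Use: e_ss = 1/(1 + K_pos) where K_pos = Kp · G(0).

K_pos = Kp · G(0) = 27 × 10 = 270. e_ss = 1/(1 + 270) = 0.0037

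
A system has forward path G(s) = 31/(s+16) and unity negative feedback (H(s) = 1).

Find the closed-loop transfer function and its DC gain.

T(s) = G/(1+GH) = [31/(s+16)] / [1 + 31/(s+16)] = 31/(s+16+31) = 31/(s+47). DC gain = 31/47 = 0.6596.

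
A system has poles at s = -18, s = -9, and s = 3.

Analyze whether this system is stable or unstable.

Pole(s) at s = 3 are not in the left half-plane. System is unstable.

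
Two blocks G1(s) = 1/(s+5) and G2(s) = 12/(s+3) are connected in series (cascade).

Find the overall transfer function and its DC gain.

Series: multiply transfer functions. G_eq = 1/(s+5) × 12/(s+3) = 12/((s+5)(s+3)). DC gain = 12/(5×3) = 0.8.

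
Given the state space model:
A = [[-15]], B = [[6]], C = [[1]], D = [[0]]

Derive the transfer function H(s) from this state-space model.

(sI - A)⁻¹ = 1/(s + 15). H(s) = 1 × 6/(s + 15) + 0 = 6/(s + 15).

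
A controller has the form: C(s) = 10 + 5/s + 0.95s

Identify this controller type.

This is a Proportional-Integral-Derivative (PID) controller.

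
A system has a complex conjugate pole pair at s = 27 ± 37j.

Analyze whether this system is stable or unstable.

Real part of poles is 27 (> 0, right half-plane). Unstable.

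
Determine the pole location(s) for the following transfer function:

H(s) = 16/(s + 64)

Pole is where denominator = 0: s + 64 = 0, so s = -64.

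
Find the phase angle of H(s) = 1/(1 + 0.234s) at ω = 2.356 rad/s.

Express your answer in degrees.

Phase = -arctan(ωτ) = -arctan(2.356 × 0.234) = -28.9°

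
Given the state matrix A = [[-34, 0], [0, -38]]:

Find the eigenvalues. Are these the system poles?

For diagonal matrix, eigenvalues are diagonal entries: λ₁ = -34, λ₂ = -38. Eigenvalues of A = system poles.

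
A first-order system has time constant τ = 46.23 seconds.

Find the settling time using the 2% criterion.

For first-order system, 2% settling time ≈ 4τ = 4 × 46.23 = 184.92 s.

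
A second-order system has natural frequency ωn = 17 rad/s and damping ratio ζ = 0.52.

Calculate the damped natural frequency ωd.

ωd = ωn√(1 - ζ²) = 17√(1 - 0.52²) = 14.52 rad/s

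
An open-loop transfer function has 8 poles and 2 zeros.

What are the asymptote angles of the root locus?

n - m = 8 - 2 = 6. Angles: θk = (2k + 1)·180°/6 = 30°, 90°, 150°, 210°, 270°, 330°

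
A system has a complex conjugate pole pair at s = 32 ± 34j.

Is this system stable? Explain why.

Real part of poles is 32 (> 0, right half-plane). Unstable.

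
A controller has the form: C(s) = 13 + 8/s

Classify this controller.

This is a Proportional-Integral (PI) controller.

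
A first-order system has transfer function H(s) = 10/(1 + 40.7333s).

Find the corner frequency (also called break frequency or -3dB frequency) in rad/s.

Corner frequency = 1/τ = 1/40.7333 = 0.025 rad/s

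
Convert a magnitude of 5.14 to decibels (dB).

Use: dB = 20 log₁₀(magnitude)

dB = 20 log₁₀(5.14) = 14.2 dB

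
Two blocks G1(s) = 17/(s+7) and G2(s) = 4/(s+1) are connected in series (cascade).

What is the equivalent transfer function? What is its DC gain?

Series: multiply transfer functions. G_eq = 17/(s+7) × 4/(s+1) = 68/((s+7)(s+1)). DC gain = 68/(7×1) = 9.7143.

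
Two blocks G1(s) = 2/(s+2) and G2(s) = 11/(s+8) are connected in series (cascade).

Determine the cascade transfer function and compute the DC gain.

Series: multiply transfer functions. G_eq = 2/(s+2) × 11/(s+8) = 22/((s+2)(s+8)). DC gain = 22/(2×8) = 1.375.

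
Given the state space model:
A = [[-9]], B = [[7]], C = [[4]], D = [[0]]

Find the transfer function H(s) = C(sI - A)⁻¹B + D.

(sI - A)⁻¹ = 1/(s + 9). H(s) = 4 × 7/(s + 9) + 0 = 28/(s + 9).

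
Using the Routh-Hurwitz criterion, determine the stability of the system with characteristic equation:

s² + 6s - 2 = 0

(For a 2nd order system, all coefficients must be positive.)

Coefficients: 1, 6, -2. c=-2 not positive, so system is unstable.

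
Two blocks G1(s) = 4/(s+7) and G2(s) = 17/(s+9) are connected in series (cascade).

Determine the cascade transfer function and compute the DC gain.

Series: multiply transfer functions. G_eq = 4/(s+7) × 17/(s+9) = 68/((s+7)(s+9)). DC gain = 68/(7×9) = 1.0794.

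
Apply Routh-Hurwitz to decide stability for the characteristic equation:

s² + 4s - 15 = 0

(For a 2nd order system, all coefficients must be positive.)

Coefficients: 1, 4, -15. c=-15 not positive, so system is unstable.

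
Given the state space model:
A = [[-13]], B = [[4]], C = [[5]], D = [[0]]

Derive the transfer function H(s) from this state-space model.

(sI - A)⁻¹ = 1/(s + 13). H(s) = 5 × 4/(s + 13) + 0 = 20/(s + 13).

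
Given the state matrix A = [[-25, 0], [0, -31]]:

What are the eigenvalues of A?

For diagonal matrix, eigenvalues are diagonal entries: λ₁ = -25, λ₂ = -31.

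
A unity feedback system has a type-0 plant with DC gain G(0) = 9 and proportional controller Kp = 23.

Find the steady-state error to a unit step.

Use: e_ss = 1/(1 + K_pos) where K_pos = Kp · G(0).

K_pos = Kp · G(0) = 23 × 9 = 207. e_ss = 1/(1 + 207) = 0.0048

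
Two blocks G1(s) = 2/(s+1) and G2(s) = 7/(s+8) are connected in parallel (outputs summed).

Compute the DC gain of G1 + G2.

Parallel: G_eq = G1 + G2. DC gain = G1(0) + G2(0) = 2/1 + 7/8 = 2 + 0.875 = 2.875.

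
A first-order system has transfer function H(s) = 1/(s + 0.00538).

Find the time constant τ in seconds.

For H(s) = 1/(s + 1/τ), the pole is at -1/τ = -0.00538, so τ = 1/0.00538 = 185.9 s.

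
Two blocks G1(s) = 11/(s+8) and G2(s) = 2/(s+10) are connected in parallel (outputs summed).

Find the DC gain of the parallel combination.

Parallel: G_eq = G1 + G2. DC gain = G1(0) + G2(0) = 11/8 + 2/10 = 1.375 + 0.2 = 1.575.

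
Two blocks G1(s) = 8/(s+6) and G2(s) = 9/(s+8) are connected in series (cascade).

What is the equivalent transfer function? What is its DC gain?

Series: multiply transfer functions. G_eq = 8/(s+6) × 9/(s+8) = 72/((s+6)(s+8)). DC gain = 72/(6×8) = 1.5.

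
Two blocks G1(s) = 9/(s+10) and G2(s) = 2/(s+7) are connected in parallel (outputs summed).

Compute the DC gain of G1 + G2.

Parallel: G_eq = G1 + G2. DC gain = G1(0) + G2(0) = 9/10 + 2/7 = 0.9 + 0.2857 = 1.1857.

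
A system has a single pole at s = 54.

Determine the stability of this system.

Pole at s = 54 is in the right half-plane. Unstable.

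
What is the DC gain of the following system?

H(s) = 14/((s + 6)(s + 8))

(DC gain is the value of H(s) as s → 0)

DC gain = H(0) = 14/(6 × 8) = 14/48 = 0.2917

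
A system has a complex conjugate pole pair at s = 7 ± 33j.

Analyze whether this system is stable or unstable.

Real part of poles is 7 (> 0, right half-plane). Unstable.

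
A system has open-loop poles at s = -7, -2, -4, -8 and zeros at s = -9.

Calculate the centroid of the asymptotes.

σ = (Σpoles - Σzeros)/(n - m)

σ = (Σpoles - Σzeros)/(n - m) = (-21 - (-9))/(4 - 1) = -12/3 = -4.0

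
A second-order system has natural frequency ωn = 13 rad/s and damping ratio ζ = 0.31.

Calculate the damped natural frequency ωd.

ωd = ωn√(1 - ζ²) = 13√(1 - 0.31²) = 12.36 rad/s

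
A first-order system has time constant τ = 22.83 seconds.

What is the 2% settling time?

For first-order system, 2% settling time ≈ 4τ = 4 × 22.83 = 91.32 s.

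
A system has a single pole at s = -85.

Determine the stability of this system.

Pole at s = -85 is in the left half-plane. Stable.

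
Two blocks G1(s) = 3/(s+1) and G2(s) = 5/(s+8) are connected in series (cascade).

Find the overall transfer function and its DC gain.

Series: multiply transfer functions. G_eq = 3/(s+1) × 5/(s+8) = 15/((s+1)(s+8)). DC gain = 15/(1×8) = 1.875.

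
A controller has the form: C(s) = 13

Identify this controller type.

This is a Proportional (P) controller.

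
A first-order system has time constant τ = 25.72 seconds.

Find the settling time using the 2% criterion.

For first-order system, 2% settling time ≈ 4τ = 4 × 25.72 = 102.88 s.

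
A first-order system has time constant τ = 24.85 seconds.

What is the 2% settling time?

For first-order system, 2% settling time ≈ 4τ = 4 × 24.85 = 99.4 s.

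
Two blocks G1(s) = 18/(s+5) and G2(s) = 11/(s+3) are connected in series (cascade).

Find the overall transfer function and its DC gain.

Series: multiply transfer functions. G_eq = 18/(s+5) × 11/(s+3) = 198/((s+5)(s+3)). DC gain = 198/(5×3) = 13.2.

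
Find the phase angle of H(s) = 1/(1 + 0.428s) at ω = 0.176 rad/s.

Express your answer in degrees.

Phase = -arctan(ωτ) = -arctan(0.176 × 0.428) = -4.3°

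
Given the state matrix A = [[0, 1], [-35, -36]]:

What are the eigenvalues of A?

det(A - λI) = λ² - (-36)λ + 35 = (λ - (-1))(λ - (-35)). Eigenvalues: -1, -35.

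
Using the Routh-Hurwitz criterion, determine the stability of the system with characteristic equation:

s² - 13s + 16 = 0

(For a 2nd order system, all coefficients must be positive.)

Coefficients: 1, -13, 16. b=-13 not positive, so system is unstable.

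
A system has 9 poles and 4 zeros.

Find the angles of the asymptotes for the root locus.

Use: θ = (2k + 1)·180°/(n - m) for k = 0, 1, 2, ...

n - m = 9 - 4 = 5. Angles: θk = (2k + 1)·180°/5 = 36°, 108°, 180°, 252°, 324°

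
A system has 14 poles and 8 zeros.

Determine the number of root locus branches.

Root locus has n branches where n = number of poles = 14.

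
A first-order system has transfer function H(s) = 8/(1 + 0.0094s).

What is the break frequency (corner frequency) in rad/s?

Corner frequency = 1/τ = 1/0.0094 = 106.383 rad/s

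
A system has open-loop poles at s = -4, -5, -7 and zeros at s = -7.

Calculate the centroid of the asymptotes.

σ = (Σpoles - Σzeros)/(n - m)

σ = (Σpoles - Σzeros)/(n - m) = (-16 - (-7))/(3 - 1) = -9/2 = -4.5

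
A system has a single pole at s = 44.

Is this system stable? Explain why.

Pole at s = 44 is in the right half-plane. Unstable.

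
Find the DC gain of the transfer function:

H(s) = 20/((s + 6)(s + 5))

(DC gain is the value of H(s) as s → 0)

DC gain = H(0) = 20/(6 × 5) = 20/30 = 0.6667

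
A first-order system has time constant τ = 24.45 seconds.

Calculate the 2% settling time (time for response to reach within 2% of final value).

For first-order system, 2% settling time ≈ 4τ = 4 × 24.45 = 97.8 s.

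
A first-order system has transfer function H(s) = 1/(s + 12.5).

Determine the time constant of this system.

For H(s) = 1/(s + 1/τ), the pole is at -1/τ = -12.5, so τ = 1/12.5 = 0.08 s.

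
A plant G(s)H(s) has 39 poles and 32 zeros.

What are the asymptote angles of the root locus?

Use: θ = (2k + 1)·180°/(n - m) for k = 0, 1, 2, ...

n - m = 39 - 32 = 7. Angles: θk = (2k + 1)·180°/7 = 25.71°, 77.14°, 128.57°, 180°, 231.43°, 282.86°, 334.29°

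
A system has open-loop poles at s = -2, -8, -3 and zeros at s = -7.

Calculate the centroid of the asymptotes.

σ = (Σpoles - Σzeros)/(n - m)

σ = (Σpoles - Σzeros)/(n - m) = (-13 - (-7))/(3 - 1) = -6/2 = -3.0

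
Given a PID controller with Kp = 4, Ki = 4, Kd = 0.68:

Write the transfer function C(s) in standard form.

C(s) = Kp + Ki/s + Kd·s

Substituting values: C(s) = 4 + 4/s + 0.68s = (0.68s² + 4s + 4)/s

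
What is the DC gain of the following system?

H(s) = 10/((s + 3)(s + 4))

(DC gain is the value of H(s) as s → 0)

DC gain = H(0) = 10/(3 × 4) = 10/12 = 0.8333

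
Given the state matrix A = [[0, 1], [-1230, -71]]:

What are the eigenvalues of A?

det(A - λI) = λ² - (-71)λ + 1230 = (λ - (-41))(λ - (-30)). Eigenvalues: -41, -30.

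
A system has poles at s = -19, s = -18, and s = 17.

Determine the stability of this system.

Pole(s) at s = 17 are not in the left half-plane. System is unstable.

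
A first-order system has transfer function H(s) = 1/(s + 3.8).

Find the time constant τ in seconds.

For H(s) = 1/(s + 1/τ), the pole is at -1/τ = -3.8, so τ = 1/3.8 = 0.2632 s.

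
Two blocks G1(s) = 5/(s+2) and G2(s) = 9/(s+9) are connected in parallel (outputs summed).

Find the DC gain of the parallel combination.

Parallel: G_eq = G1 + G2. DC gain = G1(0) + G2(0) = 5/2 + 9/9 = 2.5 + 1 = 3.5.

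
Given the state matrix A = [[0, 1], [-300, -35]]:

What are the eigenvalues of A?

det(A - λI) = λ² - (-35)λ + 300 = (λ - (-20))(λ - (-15)). Eigenvalues: -20, -15.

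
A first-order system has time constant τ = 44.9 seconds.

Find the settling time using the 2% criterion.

For first-order system, 2% settling time ≈ 4τ = 4 × 44.9 = 179.6 s.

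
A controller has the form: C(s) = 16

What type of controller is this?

This is a Proportional (P) controller.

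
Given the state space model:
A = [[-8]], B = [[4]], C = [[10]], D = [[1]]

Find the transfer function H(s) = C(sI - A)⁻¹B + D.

(sI - A)⁻¹ = 1/(s + 8). H(s) = 10×4/(s + 8) + 1 = (s + 48)/(s + 8).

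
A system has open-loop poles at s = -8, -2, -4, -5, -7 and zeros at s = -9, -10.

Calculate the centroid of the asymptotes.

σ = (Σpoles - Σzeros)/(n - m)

σ = (Σpoles - Σzeros)/(n - m) = (-26 - (-19))/(5 - 2) = -7/3 = -2.33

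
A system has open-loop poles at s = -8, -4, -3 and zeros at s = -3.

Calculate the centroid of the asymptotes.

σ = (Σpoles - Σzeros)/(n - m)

σ = (Σpoles - Σzeros)/(n - m) = (-15 - (-3))/(3 - 1) = -12/2 = -6.0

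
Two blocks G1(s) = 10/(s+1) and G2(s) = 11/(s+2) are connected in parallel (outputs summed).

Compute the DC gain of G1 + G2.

Parallel: G_eq = G1 + G2. DC gain = G1(0) + G2(0) = 10/1 + 11/2 = 10 + 5.5 = 15.5.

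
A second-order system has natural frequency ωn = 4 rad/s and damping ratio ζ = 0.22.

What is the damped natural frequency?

ωd = ωn√(1 - ζ²) = 4√(1 - 0.22²) = 3.9 rad/s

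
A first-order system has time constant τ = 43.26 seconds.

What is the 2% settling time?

For first-order system, 2% settling time ≈ 4τ = 4 × 43.26 = 173.04 s.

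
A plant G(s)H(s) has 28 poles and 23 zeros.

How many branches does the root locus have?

Root locus has n branches where n = number of poles = 28.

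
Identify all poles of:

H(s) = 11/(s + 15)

Pole is where denominator = 0: s + 15 = 0, so s = -15.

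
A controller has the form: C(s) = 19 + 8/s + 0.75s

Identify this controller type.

This is a Proportional-Integral-Derivative (PID) controller.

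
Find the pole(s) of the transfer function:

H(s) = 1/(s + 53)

Pole is where denominator = 0: s + 53 = 0, so s = -53.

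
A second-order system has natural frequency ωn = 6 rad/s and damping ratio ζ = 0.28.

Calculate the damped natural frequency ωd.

ωd = ωn√(1 - ζ²) = 6√(1 - 0.28²) = 5.76 rad/s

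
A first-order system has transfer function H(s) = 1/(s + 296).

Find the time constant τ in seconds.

For H(s) = 1/(s + 1/τ), the pole is at -1/τ = -296, so τ = 1/296 = 0.0034 s.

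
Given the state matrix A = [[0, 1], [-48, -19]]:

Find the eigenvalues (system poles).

det(A - λI) = λ² - (-19)λ + 48 = (λ - (-3))(λ - (-16)). Eigenvalues: -3, -16.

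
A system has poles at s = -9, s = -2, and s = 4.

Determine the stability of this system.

Pole(s) at s = 4 are not in the left half-plane. System is unstable.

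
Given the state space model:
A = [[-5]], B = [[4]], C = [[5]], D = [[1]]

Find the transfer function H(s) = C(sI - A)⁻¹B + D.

(sI - A)⁻¹ = 1/(s + 5). H(s) = 5×4/(s + 5) + 1 = (s + 25)/(s + 5).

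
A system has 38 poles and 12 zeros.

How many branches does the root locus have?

Root locus has n branches where n = number of poles = 38.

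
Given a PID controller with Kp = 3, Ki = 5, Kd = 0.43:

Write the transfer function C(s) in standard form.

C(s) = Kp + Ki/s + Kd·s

Substituting values: C(s) = 3 + 5/s + 0.43s = (0.43s² + 3s + 5)/s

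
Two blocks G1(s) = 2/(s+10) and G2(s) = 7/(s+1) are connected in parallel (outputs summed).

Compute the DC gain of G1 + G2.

Parallel: G_eq = G1 + G2. DC gain = G1(0) + G2(0) = 2/10 + 7/1 = 0.2 + 7 = 7.2.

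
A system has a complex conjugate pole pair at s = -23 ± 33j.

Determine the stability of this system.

Real part of poles is -23 (< 0, left half-plane). Stable.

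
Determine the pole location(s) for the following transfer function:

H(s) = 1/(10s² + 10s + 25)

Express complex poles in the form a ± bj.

Discriminant = 10² - 4×10×25 = 100 - 1000 = -900 < 0, so the poles are a complex conjugate pair s = (-10 ± j√900)/(2×10). Real part = -10/(2×10) = -10/20 = -0.5; imaginary part = ±√900/(2×10) = 30/20 = 1.5. Poles: s = -0.5 ± 1.5j.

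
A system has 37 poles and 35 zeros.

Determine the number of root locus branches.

Root locus has n branches where n = number of poles = 37.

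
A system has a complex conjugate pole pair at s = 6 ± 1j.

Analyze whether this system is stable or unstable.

Real part of poles is 6 (> 0, right half-plane). Unstable.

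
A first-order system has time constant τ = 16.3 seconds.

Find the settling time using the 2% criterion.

For first-order system, 2% settling time ≈ 4τ = 4 × 16.3 = 65.2 s.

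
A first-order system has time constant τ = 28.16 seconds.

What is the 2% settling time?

For first-order system, 2% settling time ≈ 4τ = 4 × 28.16 = 112.64 s.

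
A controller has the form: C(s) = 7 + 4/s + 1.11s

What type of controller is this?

This is a Proportional-Integral-Derivative (PID) controller.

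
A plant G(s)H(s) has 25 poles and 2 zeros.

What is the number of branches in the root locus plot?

Root locus has n branches where n = number of poles = 25.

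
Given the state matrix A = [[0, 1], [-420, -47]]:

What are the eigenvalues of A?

det(A - λI) = λ² - (-47)λ + 420 = (λ - (-12))(λ - (-35)). Eigenvalues: -12, -35.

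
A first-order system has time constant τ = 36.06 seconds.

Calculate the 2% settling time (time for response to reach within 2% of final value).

For first-order system, 2% settling time ≈ 4τ = 4 × 36.06 = 144.24 s.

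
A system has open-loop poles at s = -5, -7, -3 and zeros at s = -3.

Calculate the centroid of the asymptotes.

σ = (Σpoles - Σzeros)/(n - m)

σ = (Σpoles - Σzeros)/(n - m) = (-15 - (-3))/(3 - 1) = -12/2 = -6.0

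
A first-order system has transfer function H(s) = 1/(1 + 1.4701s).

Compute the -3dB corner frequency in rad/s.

Corner frequency = 1/τ = 1/1.4701 = 0.68 rad/s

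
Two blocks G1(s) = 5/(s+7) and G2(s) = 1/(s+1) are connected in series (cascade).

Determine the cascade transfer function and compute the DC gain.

Series: multiply transfer functions. G_eq = 5/(s+7) × 1/(s+1) = 5/((s+7)(s+1)). DC gain = 5/(7×1) = 0.7143.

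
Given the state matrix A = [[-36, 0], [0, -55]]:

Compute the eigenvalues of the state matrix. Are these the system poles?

For diagonal matrix, eigenvalues are diagonal entries: λ₁ = -36, λ₂ = -55. Eigenvalues of A = system poles.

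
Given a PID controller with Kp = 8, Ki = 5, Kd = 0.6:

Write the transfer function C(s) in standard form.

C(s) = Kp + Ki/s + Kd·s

Substituting values: C(s) = 8 + 5/s + 0.6s = (0.6s² + 8s + 5)/s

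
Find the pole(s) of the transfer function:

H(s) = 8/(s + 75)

Pole is where denominator = 0: s + 75 = 0, so s = -75.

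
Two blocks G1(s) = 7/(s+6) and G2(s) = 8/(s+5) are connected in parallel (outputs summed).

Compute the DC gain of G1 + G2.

Parallel: G_eq = G1 + G2. DC gain = G1(0) + G2(0) = 7/6 + 8/5 = 1.1667 + 1.6 = 2.7667.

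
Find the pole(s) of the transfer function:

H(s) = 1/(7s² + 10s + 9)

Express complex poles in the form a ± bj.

Discriminant = 10² - 4×7×9 = 100 - 252 = -152 < 0, so the poles are a complex conjugate pair s = (-10 ± j√152)/(2×7). Real part = -10/(2×7) = -10/14 ≈ -0.7143; imaginary part = ±√152/(2×7) ≈ 0.8806. Poles: s = -0.7143 ± 0.8806j.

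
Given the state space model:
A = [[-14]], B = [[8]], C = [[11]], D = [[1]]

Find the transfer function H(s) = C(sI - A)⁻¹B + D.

(sI - A)⁻¹ = 1/(s + 14). H(s) = 11×8/(s + 14) + 1 = (s + 102)/(s + 14).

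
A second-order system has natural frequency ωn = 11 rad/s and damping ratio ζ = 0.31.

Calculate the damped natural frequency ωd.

ωd = ωn√(1 - ζ²) = 11√(1 - 0.31²) = 10.46 rad/s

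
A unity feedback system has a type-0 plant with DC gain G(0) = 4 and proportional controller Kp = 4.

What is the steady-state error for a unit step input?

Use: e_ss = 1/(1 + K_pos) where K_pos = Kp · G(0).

K_pos = Kp · G(0) = 4 × 4 = 16. e_ss = 1/(1 + 16) = 0.0588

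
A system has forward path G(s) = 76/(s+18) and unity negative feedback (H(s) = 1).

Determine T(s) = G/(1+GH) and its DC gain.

T(s) = G/(1+GH) = [76/(s+18)] / [1 + 76/(s+18)] = 76/(s+18+76) = 76/(s+94). DC gain = 76/94 = 0.8085.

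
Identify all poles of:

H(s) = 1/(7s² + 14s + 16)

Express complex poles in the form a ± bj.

Discriminant = 14² - 4×7×16 = 196 - 448 = -252 < 0, so the poles are a complex conjugate pair s = (-14 ± j√252)/(2×7). Real part = -14/(2×7) = -14/14 = -1; imaginary part = ±√252/(2×7) ≈ 1.1339. Poles: s = -1 ± 1.1339j.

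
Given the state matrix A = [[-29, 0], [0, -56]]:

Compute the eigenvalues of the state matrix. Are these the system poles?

For diagonal matrix, eigenvalues are diagonal entries: λ₁ = -29, λ₂ = -56. Eigenvalues of A = system poles.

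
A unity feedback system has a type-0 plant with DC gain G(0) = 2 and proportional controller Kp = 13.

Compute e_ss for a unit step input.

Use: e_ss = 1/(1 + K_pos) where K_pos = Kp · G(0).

K_pos = Kp · G(0) = 13 × 2 = 26. e_ss = 1/(1 + 26) = 0.0370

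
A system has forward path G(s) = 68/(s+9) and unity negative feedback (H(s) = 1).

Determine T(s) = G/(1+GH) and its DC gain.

T(s) = G/(1+GH) = [68/(s+9)] / [1 + 68/(s+9)] = 68/(s+9+68) = 68/(s+77). DC gain = 68/77 = 0.8831.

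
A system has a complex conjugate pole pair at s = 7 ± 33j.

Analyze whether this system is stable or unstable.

Real part of poles is 7 (> 0, right half-plane). Unstable.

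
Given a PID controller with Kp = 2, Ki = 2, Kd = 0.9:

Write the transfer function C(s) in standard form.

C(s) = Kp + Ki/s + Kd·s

Substituting values: C(s) = 2 + 2/s + 0.9s = (0.9s² + 2s + 2)/s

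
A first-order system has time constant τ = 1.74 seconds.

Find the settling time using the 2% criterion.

For first-order system, 2% settling time ≈ 4τ = 4 × 1.74 = 6.96 s.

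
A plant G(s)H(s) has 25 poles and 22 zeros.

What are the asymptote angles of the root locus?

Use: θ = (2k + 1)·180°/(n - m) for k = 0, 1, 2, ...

n - m = 25 - 22 = 3. Angles: θk = (2k + 1)·180°/3 = 60°, 180°, 300°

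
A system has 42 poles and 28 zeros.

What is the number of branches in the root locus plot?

Root locus has n branches where n = number of poles = 42.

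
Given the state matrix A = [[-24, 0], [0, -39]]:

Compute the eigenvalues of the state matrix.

For diagonal matrix, eigenvalues are diagonal entries: λ₁ = -24, λ₂ = -39.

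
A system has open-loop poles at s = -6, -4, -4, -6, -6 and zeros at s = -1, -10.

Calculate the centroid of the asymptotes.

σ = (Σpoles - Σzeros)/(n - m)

σ = (Σpoles - Σzeros)/(n - m) = (-26 - (-11))/(5 - 2) = -15/3 = -5.0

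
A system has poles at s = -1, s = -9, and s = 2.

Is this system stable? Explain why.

Pole(s) at s = 2 are not in the left half-plane. System is unstable.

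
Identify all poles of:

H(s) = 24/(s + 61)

Pole is where denominator = 0: s + 61 = 0, so s = -61.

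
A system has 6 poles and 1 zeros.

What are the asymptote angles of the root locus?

n - m = 6 - 1 = 5. Angles: θk = (2k + 1)·180°/5 = 36°, 108°, 180°, 252°, 324°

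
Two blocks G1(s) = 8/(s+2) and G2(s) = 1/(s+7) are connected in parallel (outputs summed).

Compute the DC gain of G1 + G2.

Parallel: G_eq = G1 + G2. DC gain = G1(0) + G2(0) = 8/2 + 1/7 = 4 + 0.1429 = 4.1429.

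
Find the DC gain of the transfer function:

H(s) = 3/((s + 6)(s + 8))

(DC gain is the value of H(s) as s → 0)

DC gain = H(0) = 3/(6 × 8) = 3/48 = 0.0625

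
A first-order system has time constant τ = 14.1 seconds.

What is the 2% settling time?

For first-order system, 2% settling time ≈ 4τ = 4 × 14.1 = 56.4 s.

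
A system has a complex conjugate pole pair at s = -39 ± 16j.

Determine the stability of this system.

Real part of poles is -39 (< 0, left half-plane). Stable.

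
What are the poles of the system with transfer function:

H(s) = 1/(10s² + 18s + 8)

Discriminant = 18² - 4×10×8 = 324 - 320 = 4 > 0, so two distinct real poles. Using quadratic formula: s = (-18 ± √4)/(2×10) = (-18 ± √4)/20, with √4 = 2. s₁ = -16/20 = -0.8, s₂ = -20/20 = -1. Poles: s₁ = -0.8, s₂ = -1.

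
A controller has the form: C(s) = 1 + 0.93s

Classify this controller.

This is a Proportional-Derivative (PD) controller.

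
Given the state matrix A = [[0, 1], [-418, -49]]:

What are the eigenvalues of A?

det(A - λI) = λ² - (-49)λ + 418 = (λ - (-38))(λ - (-11)). Eigenvalues: -38, -11.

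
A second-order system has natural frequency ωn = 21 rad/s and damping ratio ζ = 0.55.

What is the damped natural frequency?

ωd = ωn√(1 - ζ²) = 21√(1 - 0.55²) = 17.54 rad/s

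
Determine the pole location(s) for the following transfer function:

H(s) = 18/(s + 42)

Pole is where denominator = 0: s + 42 = 0, so s = -42.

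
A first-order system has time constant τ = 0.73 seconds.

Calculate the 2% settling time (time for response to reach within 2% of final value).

For first-order system, 2% settling time ≈ 4τ = 4 × 0.73 = 2.92 s.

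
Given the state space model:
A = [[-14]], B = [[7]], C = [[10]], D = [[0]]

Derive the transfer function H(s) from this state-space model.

(sI - A)⁻¹ = 1/(s + 14). H(s) = 10 × 7/(s + 14) + 0 = 70/(s + 14).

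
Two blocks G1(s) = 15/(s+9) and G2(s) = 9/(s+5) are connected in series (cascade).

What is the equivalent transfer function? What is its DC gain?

Series: multiply transfer functions. G_eq = 15/(s+9) × 9/(s+5) = 135/((s+9)(s+5)). DC gain = 135/(9×5) = 3.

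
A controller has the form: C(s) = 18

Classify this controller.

This is a Proportional (P) controller.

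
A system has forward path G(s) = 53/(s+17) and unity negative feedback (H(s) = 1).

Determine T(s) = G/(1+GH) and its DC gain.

T(s) = G/(1+GH) = [53/(s+17)] / [1 + 53/(s+17)] = 53/(s+17+53) = 53/(s+70). DC gain = 53/70 = 0.7571.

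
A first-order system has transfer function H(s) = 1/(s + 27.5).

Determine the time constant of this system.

For H(s) = 1/(s + 1/τ), the pole is at -1/τ = -27.5, so τ = 1/27.5 = 0.0364 s.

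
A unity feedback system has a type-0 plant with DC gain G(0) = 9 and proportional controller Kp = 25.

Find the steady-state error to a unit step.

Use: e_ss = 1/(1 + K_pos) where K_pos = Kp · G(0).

K_pos = Kp · G(0) = 25 × 9 = 225. e_ss = 1/(1 + 225) = 0.0044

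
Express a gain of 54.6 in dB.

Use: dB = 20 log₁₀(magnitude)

dB = 20 log₁₀(54.6) = 34.7 dB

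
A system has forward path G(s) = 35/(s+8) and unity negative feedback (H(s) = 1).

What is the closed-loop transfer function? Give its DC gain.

T(s) = G/(1+GH) = [35/(s+8)] / [1 + 35/(s+8)] = 35/(s+8+35) = 35/(s+43). DC gain = 35/43 = 0.8140.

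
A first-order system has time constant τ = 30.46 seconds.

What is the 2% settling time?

For first-order system, 2% settling time ≈ 4τ = 4 × 30.46 = 121.84 s.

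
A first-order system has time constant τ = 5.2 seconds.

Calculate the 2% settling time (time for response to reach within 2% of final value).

For first-order system, 2% settling time ≈ 4τ = 4 × 5.2 = 20.8 s.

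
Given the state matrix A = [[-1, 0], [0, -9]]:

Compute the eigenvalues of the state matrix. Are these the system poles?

For diagonal matrix, eigenvalues are diagonal entries: λ₁ = -1, λ₂ = -9. Eigenvalues of A = system poles.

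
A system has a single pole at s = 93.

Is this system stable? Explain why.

Pole at s = 93 is in the right half-plane. Unstable.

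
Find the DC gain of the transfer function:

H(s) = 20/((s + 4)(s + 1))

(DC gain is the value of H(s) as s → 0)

DC gain = H(0) = 20/(4 × 1) = 20/4 = 5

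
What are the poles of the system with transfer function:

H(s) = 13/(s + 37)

Pole is where denominator = 0: s + 37 = 0, so s = -37.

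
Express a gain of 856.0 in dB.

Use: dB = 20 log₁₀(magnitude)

dB = 20 log₁₀(856.0) = 58.6 dB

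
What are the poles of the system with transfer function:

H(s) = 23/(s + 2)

Pole is where denominator = 0: s + 2 = 0, so s = -2.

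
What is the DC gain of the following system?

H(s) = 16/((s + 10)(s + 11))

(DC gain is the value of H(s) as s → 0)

DC gain = H(0) = 16/(10 × 11) = 16/110 = 0.1455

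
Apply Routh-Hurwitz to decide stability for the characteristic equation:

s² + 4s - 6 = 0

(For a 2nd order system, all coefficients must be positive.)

Coefficients: 1, 4, -6. c=-6 not positive, so system is unstable.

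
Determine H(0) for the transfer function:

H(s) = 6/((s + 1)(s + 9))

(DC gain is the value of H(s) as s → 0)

DC gain = H(0) = 6/(1 × 9) = 6/9 = 0.6667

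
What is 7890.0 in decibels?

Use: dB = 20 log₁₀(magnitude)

dB = 20 log₁₀(7890.0) = 77.9 dB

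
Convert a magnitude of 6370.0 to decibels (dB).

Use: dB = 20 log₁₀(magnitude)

dB = 20 log₁₀(6370.0) = 76.1 dB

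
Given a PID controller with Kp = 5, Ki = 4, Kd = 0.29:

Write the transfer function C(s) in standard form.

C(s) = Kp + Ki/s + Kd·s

Substituting values: C(s) = 5 + 4/s + 0.29s = (0.29s² + 5s + 4)/s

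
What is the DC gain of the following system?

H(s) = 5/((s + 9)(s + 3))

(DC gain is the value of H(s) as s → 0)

DC gain = H(0) = 5/(9 × 3) = 5/27 = 0.1852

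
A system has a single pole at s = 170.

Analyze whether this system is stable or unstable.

Pole at s = 170 is in the right half-plane. Unstable.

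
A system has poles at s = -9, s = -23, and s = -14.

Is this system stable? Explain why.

All poles are in the left half-plane. System is stable.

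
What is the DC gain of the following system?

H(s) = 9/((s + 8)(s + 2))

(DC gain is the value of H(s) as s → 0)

DC gain = H(0) = 9/(8 × 2) = 9/16 = 0.5625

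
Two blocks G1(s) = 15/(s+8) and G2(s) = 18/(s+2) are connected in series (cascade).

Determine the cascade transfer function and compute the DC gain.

Series: multiply transfer functions. G_eq = 15/(s+8) × 18/(s+2) = 270/((s+8)(s+2)). DC gain = 270/(8×2) = 16.875.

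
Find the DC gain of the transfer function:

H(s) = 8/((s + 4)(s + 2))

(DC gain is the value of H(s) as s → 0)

DC gain = H(0) = 8/(4 × 2) = 8/8 = 1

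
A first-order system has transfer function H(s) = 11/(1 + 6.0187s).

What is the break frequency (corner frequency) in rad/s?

Corner frequency = 1/τ = 1/6.0187 = 0.166 rad/s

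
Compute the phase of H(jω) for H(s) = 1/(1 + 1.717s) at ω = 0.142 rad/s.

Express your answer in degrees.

Phase = -arctan(ωτ) = -arctan(0.142 × 1.717) = -13.7°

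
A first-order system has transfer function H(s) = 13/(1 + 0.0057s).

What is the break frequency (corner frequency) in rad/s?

Corner frequency = 1/τ = 1/0.0057 = 175.439 rad/s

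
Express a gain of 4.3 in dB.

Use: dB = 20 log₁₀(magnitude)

dB = 20 log₁₀(4.3) = 12.7 dB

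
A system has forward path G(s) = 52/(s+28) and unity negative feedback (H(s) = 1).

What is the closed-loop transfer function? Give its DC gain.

T(s) = G/(1+GH) = [52/(s+28)] / [1 + 52/(s+28)] = 52/(s+28+52) = 52/(s+80). DC gain = 52/80 = 0.65.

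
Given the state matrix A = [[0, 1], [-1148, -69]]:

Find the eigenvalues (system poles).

det(A - λI) = λ² - (-69)λ + 1148 = (λ - (-41))(λ - (-28)). Eigenvalues: -41, -28.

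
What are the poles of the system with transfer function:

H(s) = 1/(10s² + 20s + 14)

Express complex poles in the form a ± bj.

Discriminant = 20² - 4×10×14 = 400 - 560 = -160 < 0, so the poles are a complex conjugate pair s = (-20 ± j√160)/(2×10). Real part = -20/(2×10) = -20/20 = -1; imaginary part = ±√160/(2×10) ≈ 0.6325. Poles: s = -1 ± 0.6325j.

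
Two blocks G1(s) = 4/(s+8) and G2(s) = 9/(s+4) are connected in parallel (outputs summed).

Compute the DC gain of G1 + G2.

Parallel: G_eq = G1 + G2. DC gain = G1(0) + G2(0) = 4/8 + 9/4 = 0.5 + 2.25 = 2.75.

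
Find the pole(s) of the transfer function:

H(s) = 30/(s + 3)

Pole is where denominator = 0: s + 3 = 0, so s = -3.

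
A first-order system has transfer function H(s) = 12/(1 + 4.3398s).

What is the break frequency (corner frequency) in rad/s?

Corner frequency = 1/τ = 1/4.3398 = 0.23 rad/s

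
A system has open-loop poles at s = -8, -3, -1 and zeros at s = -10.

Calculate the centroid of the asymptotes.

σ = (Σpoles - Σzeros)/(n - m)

σ = (Σpoles - Σzeros)/(n - m) = (-12 - (-10))/(3 - 1) = -2/2 = -1.0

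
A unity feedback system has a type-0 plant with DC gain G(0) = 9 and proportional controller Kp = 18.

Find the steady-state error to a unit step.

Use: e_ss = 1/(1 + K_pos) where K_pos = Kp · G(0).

K_pos = Kp · G(0) = 18 × 9 = 162. e_ss = 1/(1 + 162) = 0.0061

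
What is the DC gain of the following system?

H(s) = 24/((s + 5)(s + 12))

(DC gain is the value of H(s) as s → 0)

DC gain = H(0) = 24/(5 × 12) = 24/60 = 0.4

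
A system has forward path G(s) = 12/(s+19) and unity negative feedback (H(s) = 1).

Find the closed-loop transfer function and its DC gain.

T(s) = G/(1+GH) = [12/(s+19)] / [1 + 12/(s+19)] = 12/(s+19+12) = 12/(s+31). DC gain = 12/31 = 0.3871.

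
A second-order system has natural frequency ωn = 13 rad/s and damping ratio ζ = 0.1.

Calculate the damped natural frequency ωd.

ωd = ωn√(1 - ζ²) = 13√(1 - 0.1²) = 12.93 rad/s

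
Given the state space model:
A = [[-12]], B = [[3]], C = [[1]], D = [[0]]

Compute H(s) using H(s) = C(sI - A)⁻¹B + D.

(sI - A)⁻¹ = 1/(s + 12). H(s) = 1 × 3/(s + 12) + 0 = 3/(s + 12).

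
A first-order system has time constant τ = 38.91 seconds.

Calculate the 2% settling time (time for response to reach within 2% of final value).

For first-order system, 2% settling time ≈ 4τ = 4 × 38.91 = 155.64 s.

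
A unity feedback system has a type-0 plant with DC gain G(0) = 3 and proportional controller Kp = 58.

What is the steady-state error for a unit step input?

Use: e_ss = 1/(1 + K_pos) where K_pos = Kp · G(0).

K_pos = Kp · G(0) = 58 × 3 = 174. e_ss = 1/(1 + 174) = 0.0057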